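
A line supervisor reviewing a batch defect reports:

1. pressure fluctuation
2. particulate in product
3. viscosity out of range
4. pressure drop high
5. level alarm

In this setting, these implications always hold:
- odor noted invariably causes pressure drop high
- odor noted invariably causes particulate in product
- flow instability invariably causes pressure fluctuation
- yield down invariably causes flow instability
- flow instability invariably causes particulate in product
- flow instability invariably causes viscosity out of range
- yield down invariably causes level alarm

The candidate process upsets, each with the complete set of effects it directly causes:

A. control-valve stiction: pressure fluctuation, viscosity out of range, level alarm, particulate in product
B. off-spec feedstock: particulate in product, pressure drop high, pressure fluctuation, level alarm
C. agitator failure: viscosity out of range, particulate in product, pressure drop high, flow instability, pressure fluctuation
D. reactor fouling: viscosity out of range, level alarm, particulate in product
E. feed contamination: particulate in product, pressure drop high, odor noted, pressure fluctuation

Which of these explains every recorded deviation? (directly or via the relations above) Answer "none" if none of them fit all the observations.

For each candidate, compare predicted effects to what was observed:
(A) control-valve stiction — pressure fluctuation yes; particulate in product yes; viscosity out of range yes; pressure drop high NO; level alarm yes
(B) off-spec feedstock — does not account for viscosity out of range
(C) agitator failure — does not account for level alarm
(D) reactor fouling — pressure fluctuation NO; particulate in product yes; viscosity out of range yes; pressure drop high NO; level alarm yes
(E) feed contamination — pressure fluctuation yes; particulate in product yes; viscosity out of range NO; pressure drop high yes; level alarm NO
Every candidate fails on at least one observation.

none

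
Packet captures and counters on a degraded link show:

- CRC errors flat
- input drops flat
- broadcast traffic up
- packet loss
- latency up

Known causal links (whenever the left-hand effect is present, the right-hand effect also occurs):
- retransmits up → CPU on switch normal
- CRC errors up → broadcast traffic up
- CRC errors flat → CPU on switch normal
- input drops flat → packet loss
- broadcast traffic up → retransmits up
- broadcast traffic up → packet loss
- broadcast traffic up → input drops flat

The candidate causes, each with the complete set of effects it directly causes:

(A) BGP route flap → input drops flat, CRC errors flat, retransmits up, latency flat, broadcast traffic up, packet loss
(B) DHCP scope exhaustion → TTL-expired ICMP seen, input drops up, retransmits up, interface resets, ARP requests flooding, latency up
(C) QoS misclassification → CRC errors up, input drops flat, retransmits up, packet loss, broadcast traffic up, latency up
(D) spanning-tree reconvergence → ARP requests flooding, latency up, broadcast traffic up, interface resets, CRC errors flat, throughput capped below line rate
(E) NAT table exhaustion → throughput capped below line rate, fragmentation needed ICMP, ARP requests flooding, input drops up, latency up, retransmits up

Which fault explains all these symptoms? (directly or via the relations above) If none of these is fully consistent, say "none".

Per-candidate check:
(A) BGP route flap — fails on latency up (predicts latency flat, not latency up)
(B) DHCP scope exhaustion — fails on CRC errors flat, input drops flat, broadcast traffic up, packet loss (predicts input drops up, not input drops flat)
(C) QoS misclassification — CRC errors flat ✗; input drops flat ✓; broadcast traffic up ✓; packet loss ✓; latency up ✓
(D) spanning-tree reconvergence — accounts for every observation (input drops flat through broadcast traffic up → input drops flat)
(E) NAT table exhaustion — fails on CRC errors flat, input drops flat, broadcast traffic up, packet loss (predicts input drops up, not input drops flat)
(D) alone accounts for all the evidence.

D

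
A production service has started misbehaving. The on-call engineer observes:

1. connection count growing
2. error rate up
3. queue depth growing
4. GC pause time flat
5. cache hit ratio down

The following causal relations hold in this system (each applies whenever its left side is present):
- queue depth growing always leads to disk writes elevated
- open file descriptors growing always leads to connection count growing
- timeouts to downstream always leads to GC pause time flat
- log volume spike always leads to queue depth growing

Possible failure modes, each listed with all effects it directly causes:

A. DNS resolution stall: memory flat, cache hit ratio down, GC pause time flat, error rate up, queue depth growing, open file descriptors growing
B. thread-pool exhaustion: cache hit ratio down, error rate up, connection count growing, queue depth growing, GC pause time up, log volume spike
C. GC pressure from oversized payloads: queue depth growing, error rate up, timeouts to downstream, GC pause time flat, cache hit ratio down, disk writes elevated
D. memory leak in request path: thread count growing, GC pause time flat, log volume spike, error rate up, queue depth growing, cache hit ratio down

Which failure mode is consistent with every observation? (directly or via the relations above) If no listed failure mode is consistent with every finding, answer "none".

A

Per-candidate check:
(A) DNS resolution stall — connection count growing + (via open file descriptors growing → connection count growing); error rate up +; queue depth growing +; GC pause time flat +; cache hit ratio down +
(B) thread-pool exhaustion — connection count growing +; error rate up +; queue depth growing +; GC pause time flat -; cache hit ratio down +
(C) GC pressure from oversized payloads — connection count growing -; error rate up +; queue depth growing +; GC pause time flat +; cache hit ratio down +
(D) memory leak in request path — connection count growing -; error rate up +; queue depth growing +; GC pause time flat +; cache hit ratio down +
(A) is the only candidate with no mismatches.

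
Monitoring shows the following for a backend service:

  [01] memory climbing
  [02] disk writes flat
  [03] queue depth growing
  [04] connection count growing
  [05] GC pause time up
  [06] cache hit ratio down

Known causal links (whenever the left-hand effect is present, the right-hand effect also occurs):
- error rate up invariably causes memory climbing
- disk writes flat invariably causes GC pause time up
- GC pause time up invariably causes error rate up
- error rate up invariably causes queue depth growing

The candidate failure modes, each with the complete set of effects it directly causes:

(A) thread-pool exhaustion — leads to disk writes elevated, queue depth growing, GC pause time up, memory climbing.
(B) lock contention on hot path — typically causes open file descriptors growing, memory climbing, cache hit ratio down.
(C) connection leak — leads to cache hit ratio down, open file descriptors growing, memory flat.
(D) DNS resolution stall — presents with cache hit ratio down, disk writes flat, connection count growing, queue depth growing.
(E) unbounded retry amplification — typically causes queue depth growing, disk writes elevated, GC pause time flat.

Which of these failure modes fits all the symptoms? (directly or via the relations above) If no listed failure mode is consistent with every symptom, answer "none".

Per-candidate check:
(A) thread-pool exhaustion — fails on disk writes flat, connection count growing, cache hit ratio down (predicts disk writes elevated, not disk writes flat)
(B) lock contention on hot path — does not account for disk writes flat, queue depth growing, connection count growing, GC pause time up
(C) connection leak — memory climbing ✗; disk writes flat ✗; queue depth growing ✗; connection count growing ✗; GC pause time up ✗; cache hit ratio down ✓
(D) DNS resolution stall — memory climbing ✓ (via disk writes flat → GC pause time up → error rate up → memory climbing); disk writes flat ✓; queue depth growing ✓; connection count growing ✓; GC pause time up ✓ (via disk writes flat → GC pause time up); cache hit ratio down ✓
(E) unbounded retry amplification — memory climbing ✗; disk writes flat ✗; queue depth growing ✓; connection count growing ✗; GC pause time up ✗; cache hit ratio down ✗
Only (D) is consistent with every observation.

D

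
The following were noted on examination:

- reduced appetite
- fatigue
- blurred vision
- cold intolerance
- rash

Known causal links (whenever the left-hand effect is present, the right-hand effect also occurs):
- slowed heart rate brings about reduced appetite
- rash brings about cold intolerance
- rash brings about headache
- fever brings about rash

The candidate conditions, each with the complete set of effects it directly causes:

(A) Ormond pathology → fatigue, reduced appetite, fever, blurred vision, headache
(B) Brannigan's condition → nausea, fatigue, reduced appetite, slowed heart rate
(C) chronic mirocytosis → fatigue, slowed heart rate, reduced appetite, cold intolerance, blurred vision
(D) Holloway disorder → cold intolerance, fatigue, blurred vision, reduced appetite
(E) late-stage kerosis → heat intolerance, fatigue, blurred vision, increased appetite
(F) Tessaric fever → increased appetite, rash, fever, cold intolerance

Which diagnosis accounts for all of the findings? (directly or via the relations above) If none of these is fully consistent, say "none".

Testing each hypothesis:
(A) Ormond pathology — reduced appetite yes; fatigue yes; blurred vision yes; cold intolerance yes (via fever → rash → cold intolerance); rash yes (via fever → rash)
(B) Brannigan's condition — reduced appetite yes; fatigue yes; blurred vision NO; cold intolerance NO; rash NO
(C) chronic mirocytosis — reduced appetite yes; fatigue yes; blurred vision yes; cold intolerance yes; rash NO
(D) Holloway disorder — reduced appetite yes; fatigue yes; blurred vision yes; cold intolerance yes; rash NO
(E) late-stage kerosis — reduced appetite NO; fatigue yes; blurred vision yes; cold intolerance NO; rash NO
(F) Tessaric fever — fails on reduced appetite, fatigue, blurred vision (predicts increased appetite, not reduced appetite)
Only (A) is consistent with every observation.

A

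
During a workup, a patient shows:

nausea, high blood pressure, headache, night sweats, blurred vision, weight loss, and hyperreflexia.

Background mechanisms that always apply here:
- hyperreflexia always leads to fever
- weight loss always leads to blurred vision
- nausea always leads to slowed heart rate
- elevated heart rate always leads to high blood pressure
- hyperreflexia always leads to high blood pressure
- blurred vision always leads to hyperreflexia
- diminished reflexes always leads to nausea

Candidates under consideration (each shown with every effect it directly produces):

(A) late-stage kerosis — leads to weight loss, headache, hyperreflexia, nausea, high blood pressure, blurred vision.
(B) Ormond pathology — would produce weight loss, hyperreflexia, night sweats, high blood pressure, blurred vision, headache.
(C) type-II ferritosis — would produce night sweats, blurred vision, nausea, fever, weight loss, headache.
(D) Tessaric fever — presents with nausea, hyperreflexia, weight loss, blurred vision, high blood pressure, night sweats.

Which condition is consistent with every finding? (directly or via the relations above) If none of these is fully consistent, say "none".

Checking each candidate against the observations:
(A) late-stage kerosis — does not account for night sweats
(B) Ormond pathology — does not account for nausea
(C) type-II ferritosis — accounts for every observation (high blood pressure via blurred vision → hyperreflexia → high blood pressure)
(D) Tessaric fever — nausea +; high blood pressure +; headache -; night sweats +; blurred vision +; weight loss +; hyperreflexia +
(C) alone accounts for all the evidence.

C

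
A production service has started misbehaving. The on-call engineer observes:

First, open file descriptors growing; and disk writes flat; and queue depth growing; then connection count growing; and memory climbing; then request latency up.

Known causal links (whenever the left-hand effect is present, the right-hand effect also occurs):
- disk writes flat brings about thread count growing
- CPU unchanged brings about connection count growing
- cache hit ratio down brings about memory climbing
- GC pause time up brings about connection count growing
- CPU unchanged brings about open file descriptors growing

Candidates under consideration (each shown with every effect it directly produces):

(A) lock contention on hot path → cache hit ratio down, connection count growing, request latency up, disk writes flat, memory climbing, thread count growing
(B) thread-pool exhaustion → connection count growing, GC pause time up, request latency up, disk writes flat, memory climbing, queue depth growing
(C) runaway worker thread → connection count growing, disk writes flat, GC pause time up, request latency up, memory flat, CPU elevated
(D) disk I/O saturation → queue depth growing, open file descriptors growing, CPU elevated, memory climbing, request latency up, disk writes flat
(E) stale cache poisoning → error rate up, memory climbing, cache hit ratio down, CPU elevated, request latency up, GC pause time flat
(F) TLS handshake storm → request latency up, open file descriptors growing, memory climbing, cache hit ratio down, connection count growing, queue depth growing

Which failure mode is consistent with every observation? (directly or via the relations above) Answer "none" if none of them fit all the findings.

Testing each hypothesis:
(A) lock contention on hot path — does not account for open file descriptors growing, queue depth growing
(B) thread-pool exhaustion — open file descriptors growing NO; disk writes flat yes; queue depth growing yes; connection count growing yes; memory climbing yes; request latency up yes
(C) runaway worker thread — open file descriptors growing NO; disk writes flat yes; queue depth growing NO; connection count growing yes; memory climbing NO; request latency up yes
(D) disk I/O saturation — open file descriptors growing yes; disk writes flat yes; queue depth growing yes; connection count growing NO; memory climbing yes; request latency up yes
(E) stale cache poisoning — open file descriptors growing NO; disk writes flat NO; queue depth growing NO; connection count growing NO; memory climbing yes; request latency up yes
(F) TLS handshake storm — does not account for disk writes flat
Every candidate fails on at least one observation.

none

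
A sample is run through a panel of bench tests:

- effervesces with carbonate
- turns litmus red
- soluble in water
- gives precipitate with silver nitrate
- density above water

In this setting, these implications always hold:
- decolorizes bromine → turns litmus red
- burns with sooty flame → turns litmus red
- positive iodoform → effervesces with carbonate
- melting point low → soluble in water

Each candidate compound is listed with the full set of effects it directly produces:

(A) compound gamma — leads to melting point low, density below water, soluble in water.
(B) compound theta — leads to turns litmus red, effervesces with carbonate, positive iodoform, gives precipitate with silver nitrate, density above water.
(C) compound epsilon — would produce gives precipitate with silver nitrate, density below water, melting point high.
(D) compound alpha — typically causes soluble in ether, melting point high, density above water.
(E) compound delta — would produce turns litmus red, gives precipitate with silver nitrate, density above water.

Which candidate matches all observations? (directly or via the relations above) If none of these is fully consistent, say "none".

Per-candidate check:
(A) compound gamma — fails on effervesces with carbonate, turns litmus red, gives precipitate with silver nitrate, density above water (predicts density below water, not density above water)
(B) compound theta — does not account for soluble in water
(C) compound epsilon — fails on effervesces with carbonate, turns litmus red, soluble in water, density above water (predicts density below water, not density above water)
(D) compound alpha — effervesces with carbonate NO; turns litmus red NO; soluble in water NO; gives precipitate with silver nitrate NO; density above water yes
(E) compound delta — effervesces with carbonate NO; turns litmus red yes; soluble in water NO; gives precipitate with silver nitrate yes; density above water yes
None of the listed candidates fits everything.

none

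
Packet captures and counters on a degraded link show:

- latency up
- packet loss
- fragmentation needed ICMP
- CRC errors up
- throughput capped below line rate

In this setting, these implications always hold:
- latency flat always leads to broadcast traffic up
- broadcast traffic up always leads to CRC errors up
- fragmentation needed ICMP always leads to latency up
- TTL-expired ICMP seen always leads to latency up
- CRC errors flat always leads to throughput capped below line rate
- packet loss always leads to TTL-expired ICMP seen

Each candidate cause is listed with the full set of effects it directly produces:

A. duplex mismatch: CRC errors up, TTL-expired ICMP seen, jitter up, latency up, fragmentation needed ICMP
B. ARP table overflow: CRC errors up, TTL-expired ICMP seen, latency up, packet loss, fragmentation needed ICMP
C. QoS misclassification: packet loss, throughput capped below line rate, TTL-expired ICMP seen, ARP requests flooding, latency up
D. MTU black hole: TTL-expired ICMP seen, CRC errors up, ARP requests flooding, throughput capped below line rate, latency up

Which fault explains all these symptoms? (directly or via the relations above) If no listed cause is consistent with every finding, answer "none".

Per-candidate check:
(A) duplex mismatch — latency up yes; packet loss NO; fragmentation needed ICMP yes; CRC errors up yes; throughput capped below line rate NO
(B) ARP table overflow — does not account for throughput capped below line rate
(C) QoS misclassification — does not account for fragmentation needed ICMP, CRC errors up
(D) MTU black hole — does not account for packet loss, fragmentation needed ICMP
None of the listed candidates fits everything.

none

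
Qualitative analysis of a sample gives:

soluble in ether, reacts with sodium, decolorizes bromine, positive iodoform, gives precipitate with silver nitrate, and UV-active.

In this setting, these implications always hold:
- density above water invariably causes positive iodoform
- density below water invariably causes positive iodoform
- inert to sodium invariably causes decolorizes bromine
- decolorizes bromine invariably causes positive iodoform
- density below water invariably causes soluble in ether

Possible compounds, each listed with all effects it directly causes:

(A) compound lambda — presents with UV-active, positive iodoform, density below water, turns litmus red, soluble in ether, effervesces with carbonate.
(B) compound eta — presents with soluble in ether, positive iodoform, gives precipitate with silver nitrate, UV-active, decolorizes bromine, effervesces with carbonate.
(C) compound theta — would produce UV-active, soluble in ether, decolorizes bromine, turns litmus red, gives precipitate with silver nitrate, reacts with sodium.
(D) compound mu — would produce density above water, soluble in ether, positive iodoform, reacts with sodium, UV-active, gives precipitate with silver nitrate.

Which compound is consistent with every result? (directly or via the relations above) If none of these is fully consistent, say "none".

C

Testing each hypothesis:
(A) compound lambda — soluble in ether +; reacts with sodium -; decolorizes bromine -; positive iodoform +; gives precipitate with silver nitrate -; UV-active +
(B) compound eta — does not account for reacts with sodium
(C) compound theta — soluble in ether +; reacts with sodium +; decolorizes bromine +; positive iodoform + (through decolorizes bromine → positive iodoform); gives precipitate with silver nitrate +; UV-active +
(D) compound mu — soluble in ether +; reacts with sodium +; decolorizes bromine -; positive iodoform +; gives precipitate with silver nitrate +; UV-active +
(C) is the only candidate with no mismatches.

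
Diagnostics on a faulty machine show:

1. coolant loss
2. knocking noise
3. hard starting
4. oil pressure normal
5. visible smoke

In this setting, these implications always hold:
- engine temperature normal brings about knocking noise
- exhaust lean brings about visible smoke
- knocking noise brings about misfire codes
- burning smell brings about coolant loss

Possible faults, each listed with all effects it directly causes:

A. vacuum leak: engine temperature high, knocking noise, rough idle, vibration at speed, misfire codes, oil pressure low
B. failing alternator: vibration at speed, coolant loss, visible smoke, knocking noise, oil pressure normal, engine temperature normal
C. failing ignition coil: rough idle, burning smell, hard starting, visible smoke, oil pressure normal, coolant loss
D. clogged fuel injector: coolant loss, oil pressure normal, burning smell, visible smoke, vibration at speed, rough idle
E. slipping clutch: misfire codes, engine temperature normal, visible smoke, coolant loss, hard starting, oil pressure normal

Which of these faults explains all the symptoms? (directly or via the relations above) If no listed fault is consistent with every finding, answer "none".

E

Per-candidate check:
(A) vacuum leak — coolant loss miss; knocking noise match; hard starting miss; oil pressure normal miss; visible smoke miss
(B) failing alternator — coolant loss match; knocking noise match; hard starting miss; oil pressure normal match; visible smoke match
(C) failing ignition coil — coolant loss match; knocking noise miss; hard starting match; oil pressure normal match; visible smoke match
(D) clogged fuel injector — coolant loss match; knocking noise miss; hard starting miss; oil pressure normal match; visible smoke match
(E) slipping clutch — coolant loss match; knocking noise match (via engine temperature normal → knocking noise); hard starting match; oil pressure normal match; visible smoke match
Only (E) is consistent with every observation.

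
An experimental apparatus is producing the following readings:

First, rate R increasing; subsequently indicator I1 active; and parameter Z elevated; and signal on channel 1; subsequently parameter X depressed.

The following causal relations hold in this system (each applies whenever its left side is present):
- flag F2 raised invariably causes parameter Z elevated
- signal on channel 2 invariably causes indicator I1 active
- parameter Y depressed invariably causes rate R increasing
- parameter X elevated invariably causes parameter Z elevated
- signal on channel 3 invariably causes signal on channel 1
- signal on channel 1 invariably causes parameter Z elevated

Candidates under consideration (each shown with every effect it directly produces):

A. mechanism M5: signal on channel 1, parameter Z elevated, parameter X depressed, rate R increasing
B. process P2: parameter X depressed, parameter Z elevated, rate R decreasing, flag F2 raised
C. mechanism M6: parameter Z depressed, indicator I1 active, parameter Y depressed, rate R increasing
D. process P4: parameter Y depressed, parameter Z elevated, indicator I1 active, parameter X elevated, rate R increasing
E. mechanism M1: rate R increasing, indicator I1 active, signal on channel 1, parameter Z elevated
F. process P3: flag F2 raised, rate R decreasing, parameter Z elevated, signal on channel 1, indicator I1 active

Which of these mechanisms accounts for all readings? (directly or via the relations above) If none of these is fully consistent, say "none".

none

Checking each candidate against the observations:
(A) mechanism M5 — rate R increasing +; indicator I1 active -; parameter Z elevated +; signal on channel 1 +; parameter X depressed +
(B) process P2 — fails on rate R increasing, indicator I1 active, signal on channel 1 (predicts rate R decreasing, not rate R increasing)
(C) mechanism M6 — rate R increasing +; indicator I1 active +; parameter Z elevated -; signal on channel 1 -; parameter X depressed -
(D) process P4 — rate R increasing +; indicator I1 active +; parameter Z elevated +; signal on channel 1 -; parameter X depressed -
(E) mechanism M1 — rate R increasing +; indicator I1 active +; parameter Z elevated +; signal on channel 1 +; parameter X depressed -
(F) process P3 — fails on rate R increasing, parameter X depressed (predicts rate R decreasing, not rate R increasing)
No candidate is consistent with all observations.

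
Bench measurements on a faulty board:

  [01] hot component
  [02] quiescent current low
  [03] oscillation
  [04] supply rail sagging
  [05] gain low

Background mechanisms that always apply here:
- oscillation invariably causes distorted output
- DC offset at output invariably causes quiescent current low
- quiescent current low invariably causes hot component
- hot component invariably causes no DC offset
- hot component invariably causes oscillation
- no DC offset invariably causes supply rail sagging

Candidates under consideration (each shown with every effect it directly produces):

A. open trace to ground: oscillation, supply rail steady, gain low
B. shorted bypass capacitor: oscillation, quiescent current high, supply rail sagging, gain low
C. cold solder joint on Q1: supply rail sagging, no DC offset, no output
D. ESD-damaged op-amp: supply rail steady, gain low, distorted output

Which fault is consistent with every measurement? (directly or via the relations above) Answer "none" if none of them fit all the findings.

Per-candidate check:
(A) open trace to ground — hot component miss; quiescent current low miss; oscillation match; supply rail sagging miss; gain low match
(B) shorted bypass capacitor — hot component miss; quiescent current low miss; oscillation match; supply rail sagging match; gain low match
(C) cold solder joint on Q1 — does not account for hot component, quiescent current low, oscillation, gain low
(D) ESD-damaged op-amp — hot component miss; quiescent current low miss; oscillation miss; supply rail sagging miss; gain low match
Every candidate fails on at least one observation.

none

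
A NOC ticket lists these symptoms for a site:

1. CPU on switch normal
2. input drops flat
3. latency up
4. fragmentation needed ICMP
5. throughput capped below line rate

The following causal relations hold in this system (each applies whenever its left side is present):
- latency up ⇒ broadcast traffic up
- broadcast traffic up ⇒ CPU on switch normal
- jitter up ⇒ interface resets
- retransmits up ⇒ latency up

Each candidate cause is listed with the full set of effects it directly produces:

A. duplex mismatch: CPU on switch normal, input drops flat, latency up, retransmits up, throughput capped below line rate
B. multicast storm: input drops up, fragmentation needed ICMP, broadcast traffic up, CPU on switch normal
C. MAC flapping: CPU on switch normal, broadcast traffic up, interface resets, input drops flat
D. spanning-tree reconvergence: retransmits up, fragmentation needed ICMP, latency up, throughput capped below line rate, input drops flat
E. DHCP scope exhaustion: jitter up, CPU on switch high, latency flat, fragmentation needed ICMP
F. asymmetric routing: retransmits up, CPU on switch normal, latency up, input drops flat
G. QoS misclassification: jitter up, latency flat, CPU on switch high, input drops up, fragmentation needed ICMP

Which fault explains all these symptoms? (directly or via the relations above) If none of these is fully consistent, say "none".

D

Testing each hypothesis:
(A) duplex mismatch — CPU on switch normal match; input drops flat match; latency up match; fragmentation needed ICMP miss; throughput capped below line rate match
(B) multicast storm — fails on input drops flat, latency up, throughput capped below line rate (predicts input drops up, not input drops flat)
(C) MAC flapping — does not account for latency up, fragmentation needed ICMP, throughput capped below line rate
(D) spanning-tree reconvergence — accounts for every observation (CPU on switch normal through latency up → broadcast traffic up → CPU on switch normal)
(E) DHCP scope exhaustion — CPU on switch normal miss; input drops flat miss; latency up miss; fragmentation needed ICMP match; throughput capped below line rate miss
(F) asymmetric routing — CPU on switch normal match; input drops flat match; latency up match; fragmentation needed ICMP miss; throughput capped below line rate miss
(G) QoS misclassification — fails on CPU on switch normal, input drops flat, latency up, throughput capped below line rate (predicts CPU on switch high, not CPU on switch normal; predicts input drops up, not input drops flat; predicts latency flat, not latency up)
(D) alone accounts for all the evidence.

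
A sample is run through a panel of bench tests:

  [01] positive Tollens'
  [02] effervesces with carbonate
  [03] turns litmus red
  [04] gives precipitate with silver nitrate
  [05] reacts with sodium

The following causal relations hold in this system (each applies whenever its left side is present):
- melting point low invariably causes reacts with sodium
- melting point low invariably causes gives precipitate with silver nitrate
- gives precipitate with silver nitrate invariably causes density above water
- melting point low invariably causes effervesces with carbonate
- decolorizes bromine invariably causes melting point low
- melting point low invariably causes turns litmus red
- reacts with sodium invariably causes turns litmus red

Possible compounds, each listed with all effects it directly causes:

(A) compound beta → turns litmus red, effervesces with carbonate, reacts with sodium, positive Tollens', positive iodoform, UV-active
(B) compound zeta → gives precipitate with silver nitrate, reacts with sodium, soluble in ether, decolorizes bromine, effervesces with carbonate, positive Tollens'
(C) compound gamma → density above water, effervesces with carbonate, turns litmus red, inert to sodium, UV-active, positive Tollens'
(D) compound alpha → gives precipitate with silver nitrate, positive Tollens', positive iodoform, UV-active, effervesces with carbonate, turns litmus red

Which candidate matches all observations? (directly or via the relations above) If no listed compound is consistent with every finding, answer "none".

Per-candidate check:
(A) compound beta — positive Tollens' +; effervesces with carbonate +; turns litmus red +; gives precipitate with silver nitrate -; reacts with sodium +
(B) compound zeta — positive Tollens' +; effervesces with carbonate +; turns litmus red + (through reacts with sodium → turns litmus red); gives precipitate with silver nitrate +; reacts with sodium +
(C) compound gamma — fails on gives precipitate with silver nitrate, reacts with sodium (predicts inert to sodium, not reacts with sodium)
(D) compound alpha — does not account for reacts with sodium
(B) is the only candidate with no mismatches.

B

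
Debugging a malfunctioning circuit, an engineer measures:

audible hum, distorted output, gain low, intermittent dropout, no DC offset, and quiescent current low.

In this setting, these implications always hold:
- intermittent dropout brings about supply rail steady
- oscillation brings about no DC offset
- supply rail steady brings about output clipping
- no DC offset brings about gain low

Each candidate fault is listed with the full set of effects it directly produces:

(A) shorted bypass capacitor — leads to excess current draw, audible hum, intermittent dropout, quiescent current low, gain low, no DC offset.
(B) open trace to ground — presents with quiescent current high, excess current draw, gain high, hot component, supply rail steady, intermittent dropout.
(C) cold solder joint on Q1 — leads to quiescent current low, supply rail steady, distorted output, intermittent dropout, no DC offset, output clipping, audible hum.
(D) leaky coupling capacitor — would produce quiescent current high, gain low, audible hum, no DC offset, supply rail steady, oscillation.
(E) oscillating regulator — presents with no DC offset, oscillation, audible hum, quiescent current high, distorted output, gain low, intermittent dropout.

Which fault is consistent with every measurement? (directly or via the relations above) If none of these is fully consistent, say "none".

Per-candidate check:
(A) shorted bypass capacitor — does not account for distorted output
(B) open trace to ground — fails on audible hum, distorted output, gain low, no DC offset, quiescent current low (predicts gain high, not gain low; predicts quiescent current high, not quiescent current low)
(C) cold solder joint on Q1 — audible hum match; distorted output match; gain low match (by no DC offset → gain low); intermittent dropout match; no DC offset match; quiescent current low match
(D) leaky coupling capacitor — fails on distorted output, intermittent dropout, quiescent current low (predicts quiescent current high, not quiescent current low)
(E) oscillating regulator — audible hum match; distorted output match; gain low match; intermittent dropout match; no DC offset match; quiescent current low miss
Only (C) is consistent with every observation.

C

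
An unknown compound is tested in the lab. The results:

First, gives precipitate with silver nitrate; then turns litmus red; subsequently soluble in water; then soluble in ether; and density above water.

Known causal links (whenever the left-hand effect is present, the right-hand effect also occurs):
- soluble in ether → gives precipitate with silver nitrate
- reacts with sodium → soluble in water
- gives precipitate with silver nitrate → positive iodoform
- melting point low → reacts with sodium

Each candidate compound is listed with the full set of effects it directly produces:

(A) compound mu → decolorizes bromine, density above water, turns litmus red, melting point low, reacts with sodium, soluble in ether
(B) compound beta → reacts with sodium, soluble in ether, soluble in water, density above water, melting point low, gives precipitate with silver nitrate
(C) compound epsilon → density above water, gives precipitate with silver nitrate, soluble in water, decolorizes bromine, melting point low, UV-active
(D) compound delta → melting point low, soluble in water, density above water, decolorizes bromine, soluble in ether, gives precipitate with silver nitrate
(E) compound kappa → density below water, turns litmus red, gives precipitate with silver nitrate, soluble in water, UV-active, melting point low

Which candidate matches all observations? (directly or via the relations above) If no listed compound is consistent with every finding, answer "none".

A

For each candidate, compare predicted effects to what was observed:
(A) compound mu — gives precipitate with silver nitrate yes (through soluble in ether → gives precipitate with silver nitrate); turns litmus red yes; soluble in water yes (through reacts with sodium → soluble in water); soluble in ether yes; density above water yes
(B) compound beta — does not account for turns litmus red
(C) compound epsilon — does not account for turns litmus red, soluble in ether
(D) compound delta — gives precipitate with silver nitrate yes; turns litmus red NO; soluble in water yes; soluble in ether yes; density above water yes
(E) compound kappa — gives precipitate with silver nitrate yes; turns litmus red yes; soluble in water yes; soluble in ether NO; density above water NO
(A) is the only candidate with no mismatches.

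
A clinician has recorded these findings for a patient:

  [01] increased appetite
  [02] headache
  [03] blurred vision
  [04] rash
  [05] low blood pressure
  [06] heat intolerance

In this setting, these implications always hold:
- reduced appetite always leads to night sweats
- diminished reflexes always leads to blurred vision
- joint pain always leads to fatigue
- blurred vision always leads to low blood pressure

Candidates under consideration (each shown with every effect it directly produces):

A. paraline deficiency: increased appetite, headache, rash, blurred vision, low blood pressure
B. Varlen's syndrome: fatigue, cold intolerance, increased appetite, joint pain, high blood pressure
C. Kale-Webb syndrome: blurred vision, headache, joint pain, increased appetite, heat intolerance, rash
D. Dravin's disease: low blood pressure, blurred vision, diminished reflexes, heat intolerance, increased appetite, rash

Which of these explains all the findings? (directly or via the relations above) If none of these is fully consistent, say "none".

Testing each hypothesis:
(A) paraline deficiency — does not account for heat intolerance
(B) Varlen's syndrome — fails on headache, blurred vision, rash, low blood pressure, heat intolerance (predicts high blood pressure, not low blood pressure; predicts cold intolerance, not heat intolerance)
(C) Kale-Webb syndrome — increased appetite yes; headache yes; blurred vision yes; rash yes; low blood pressure yes (by blurred vision → low blood pressure); heat intolerance yes
(D) Dravin's disease — increased appetite yes; headache NO; blurred vision yes; rash yes; low blood pressure yes; heat intolerance yes
(C) is the only candidate with no mismatches.

C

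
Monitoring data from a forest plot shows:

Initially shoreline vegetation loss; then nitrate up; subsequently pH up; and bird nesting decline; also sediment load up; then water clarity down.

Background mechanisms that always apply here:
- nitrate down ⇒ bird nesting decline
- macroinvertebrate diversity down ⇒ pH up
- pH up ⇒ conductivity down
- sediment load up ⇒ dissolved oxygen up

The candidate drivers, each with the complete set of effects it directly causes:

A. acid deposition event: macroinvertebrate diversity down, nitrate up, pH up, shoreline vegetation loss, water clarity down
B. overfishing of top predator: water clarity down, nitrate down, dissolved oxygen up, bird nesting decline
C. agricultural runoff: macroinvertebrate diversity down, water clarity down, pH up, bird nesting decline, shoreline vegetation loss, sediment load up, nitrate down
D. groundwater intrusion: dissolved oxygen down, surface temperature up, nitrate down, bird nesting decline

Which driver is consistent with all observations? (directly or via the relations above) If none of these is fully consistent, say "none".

Per-candidate check:
(A) acid deposition event — does not account for bird nesting decline, sediment load up
(B) overfishing of top predator — fails on shoreline vegetation loss, nitrate up, pH up, sediment load up (predicts nitrate down, not nitrate up)
(C) agricultural runoff — fails on nitrate up (predicts nitrate down, not nitrate up)
(D) groundwater intrusion — shoreline vegetation loss NO; nitrate up NO; pH up NO; bird nesting decline yes; sediment load up NO; water clarity down NO
No candidate is consistent with all observations.

none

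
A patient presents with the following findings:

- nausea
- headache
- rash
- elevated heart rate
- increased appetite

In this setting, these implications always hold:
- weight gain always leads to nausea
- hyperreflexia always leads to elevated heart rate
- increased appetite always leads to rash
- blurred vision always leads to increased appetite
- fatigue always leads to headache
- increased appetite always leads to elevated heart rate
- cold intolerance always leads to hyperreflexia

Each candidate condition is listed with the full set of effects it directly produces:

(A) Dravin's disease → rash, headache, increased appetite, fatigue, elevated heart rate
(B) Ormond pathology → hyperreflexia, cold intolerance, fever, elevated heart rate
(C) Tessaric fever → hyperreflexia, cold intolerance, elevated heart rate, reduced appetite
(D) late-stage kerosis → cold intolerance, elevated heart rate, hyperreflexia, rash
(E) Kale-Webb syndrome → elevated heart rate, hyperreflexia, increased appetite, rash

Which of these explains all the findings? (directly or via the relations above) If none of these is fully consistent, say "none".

none

Per-candidate check:
(A) Dravin's disease — does not account for nausea
(B) Ormond pathology — does not account for nausea, headache, rash, increased appetite
(C) Tessaric fever — nausea miss; headache miss; rash miss; elevated heart rate match; increased appetite miss
(D) late-stage kerosis — nausea miss; headache miss; rash match; elevated heart rate match; increased appetite miss
(E) Kale-Webb syndrome — nausea miss; headache miss; rash match; elevated heart rate match; increased appetite match
Every candidate fails on at least one observation.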